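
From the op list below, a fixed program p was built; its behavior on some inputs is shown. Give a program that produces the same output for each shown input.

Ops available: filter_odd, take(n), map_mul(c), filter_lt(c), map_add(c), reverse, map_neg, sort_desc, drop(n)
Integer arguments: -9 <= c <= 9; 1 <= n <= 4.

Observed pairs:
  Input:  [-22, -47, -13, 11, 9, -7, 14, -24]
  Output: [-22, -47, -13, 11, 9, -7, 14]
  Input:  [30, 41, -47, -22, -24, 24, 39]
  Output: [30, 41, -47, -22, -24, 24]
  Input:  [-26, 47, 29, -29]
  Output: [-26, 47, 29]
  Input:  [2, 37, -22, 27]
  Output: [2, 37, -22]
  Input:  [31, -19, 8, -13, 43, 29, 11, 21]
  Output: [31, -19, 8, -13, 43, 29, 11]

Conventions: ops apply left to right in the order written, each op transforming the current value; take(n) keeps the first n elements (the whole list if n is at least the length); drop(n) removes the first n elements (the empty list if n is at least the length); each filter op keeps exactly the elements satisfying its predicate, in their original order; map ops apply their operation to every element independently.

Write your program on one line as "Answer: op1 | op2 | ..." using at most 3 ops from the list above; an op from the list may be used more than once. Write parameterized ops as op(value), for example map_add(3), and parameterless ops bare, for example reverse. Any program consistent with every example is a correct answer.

reverse | drop(1) | reverse

Check, running the answer program on each example:
  [-22, -47, -13, 11, 9, -7, 14, -24] -> [-24, 14, -7, 9, 11, -13, -47, -22] -> [14, -7, 9, 11, -13, -47, -22] -> [-22, -47, -13, 11, 9, -7, 14]
  [30, 41, -47, -22, -24, 24, 39] -> [39, 24, -24, -22, -47, 41, 30] -> [24, -24, -22, -47, 41, 30] -> [30, 41, -47, -22, -24, 24]
  [-26, 47, 29, -29] -> [-29, 29, 47, -26] -> [29, 47, -26] -> [-26, 47, 29]
  [2, 37, -22, 27] -> [27, -22, 37, 2] -> [-22, 37, 2] -> [2, 37, -22]
  [31, -19, 8, -13, 43, 29, 11, 21] -> [21, 11, 29, 43, -13, 8, -19, 31] -> [11, 29, 43, -13, 8, -19, 31] -> [31, -19, 8, -13, 43, 29, 11]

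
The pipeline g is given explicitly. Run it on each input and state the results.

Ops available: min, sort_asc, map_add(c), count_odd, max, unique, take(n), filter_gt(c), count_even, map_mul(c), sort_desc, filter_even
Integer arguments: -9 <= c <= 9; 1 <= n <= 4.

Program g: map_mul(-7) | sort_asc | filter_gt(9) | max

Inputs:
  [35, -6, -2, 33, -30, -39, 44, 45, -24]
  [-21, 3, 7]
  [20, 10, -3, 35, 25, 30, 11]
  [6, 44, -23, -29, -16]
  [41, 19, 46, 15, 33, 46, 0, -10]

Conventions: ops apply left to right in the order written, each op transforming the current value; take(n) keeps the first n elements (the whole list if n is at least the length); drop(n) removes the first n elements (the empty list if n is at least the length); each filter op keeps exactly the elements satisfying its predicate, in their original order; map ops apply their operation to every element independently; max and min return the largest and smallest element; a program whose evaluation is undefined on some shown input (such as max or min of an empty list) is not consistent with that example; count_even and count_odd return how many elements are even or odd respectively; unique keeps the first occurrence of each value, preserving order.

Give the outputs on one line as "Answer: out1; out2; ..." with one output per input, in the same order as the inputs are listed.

Execution, op by op:
  [35, -6, -2, 33, -30, -39, 44, 45, -24] -> [-245, 42, 14, -231, 210, 273, -308, -315, 168] -> [-315, -308, -245, -231, 14, 42, 168, 210, 273] -> [14, 42, 168, 210, 273] -> 273
  [-21, 3, 7] -> [147, -21, -49] -> [-49, -21, 147] -> [147] -> 147
  [20, 10, -3, 35, 25, 30, 11] -> [-140, -70, 21, -245, -175, -210, -77] -> [-245, -210, -175, -140, -77, -70, 21] -> [21] -> 21
  [6, 44, -23, -29, -16] -> [-42, -308, 161, 203, 112] -> [-308, -42, 112, 161, 203] -> [112, 161, 203] -> 203
  [41, 19, 46, 15, 33, 46, 0, -10] -> [-287, -133, -322, -105, -231, -322, 0, 70] -> [-322, -322, -287, -231, -133, -105, 0, 70] -> [70] -> 70

273; 147; 21; 203; 70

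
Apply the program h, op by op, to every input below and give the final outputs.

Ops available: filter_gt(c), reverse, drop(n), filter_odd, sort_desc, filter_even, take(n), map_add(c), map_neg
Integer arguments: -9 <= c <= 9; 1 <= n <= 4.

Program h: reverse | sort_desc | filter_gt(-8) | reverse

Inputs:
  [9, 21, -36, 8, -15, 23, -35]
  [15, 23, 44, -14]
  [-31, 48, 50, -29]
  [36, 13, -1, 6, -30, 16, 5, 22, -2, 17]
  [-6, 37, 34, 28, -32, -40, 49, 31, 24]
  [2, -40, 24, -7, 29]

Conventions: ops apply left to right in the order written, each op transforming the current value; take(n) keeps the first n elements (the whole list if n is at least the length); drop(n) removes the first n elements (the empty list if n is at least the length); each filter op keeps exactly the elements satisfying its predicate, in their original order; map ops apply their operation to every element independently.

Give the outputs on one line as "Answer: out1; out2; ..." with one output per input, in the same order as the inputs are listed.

Execution, op by op:
  [9, 21, -36, 8, -15, 23, -35] -> [-35, 23, -15, 8, -36, 21, 9] -> [23, 21, 9, 8, -15, -35, -36] -> [23, 21, 9, 8] -> [8, 9, 21, 23]
  [15, 23, 44, -14] -> [-14, 44, 23, 15] -> [44, 23, 15, -14] -> [44, 23, 15] -> [15, 23, 44]
  [-31, 48, 50, -29] -> [-29, 50, 48, -31] -> [50, 48, -29, -31] -> [50, 48] -> [48, 50]
  [36, 13, -1, 6, -30, 16, 5, 22, -2, 17] -> [17, -2, 22, 5, 16, -30, 6, -1, 13, 36] -> [36, 22, 17, 16, 13, 6, 5, -1, -2, -30] -> [36, 22, 17, 16, 13, 6, 5, -1, -2] -> [-2, -1, 5, 6, 13, 16, 17, 22, 36]
  [-6, 37, 34, 28, -32, -40, 49, 31, 24] -> [24, 31, 49, -40, -32, 28, 34, 37, -6] -> [49, 37, 34, 31, 28, 24, -6, -32, -40] -> [49, 37, 34, 31, 28, 24, -6] -> [-6, 24, 28, 31, 34, 37, 49]
  [2, -40, 24, -7, 29] -> [29, -7, 24, -40, 2] -> [29, 24, 2, -7, -40] -> [29, 24, 2, -7] -> [-7, 2, 24, 29]

[8, 9, 21, 23]; [15, 23, 44]; [48, 50]; [-2, -1, 5, 6, 13, 16, 17, 22, 36]; [-6, 24, 28, 31, 34, 37, 49]; [-7, 2, 24, 29]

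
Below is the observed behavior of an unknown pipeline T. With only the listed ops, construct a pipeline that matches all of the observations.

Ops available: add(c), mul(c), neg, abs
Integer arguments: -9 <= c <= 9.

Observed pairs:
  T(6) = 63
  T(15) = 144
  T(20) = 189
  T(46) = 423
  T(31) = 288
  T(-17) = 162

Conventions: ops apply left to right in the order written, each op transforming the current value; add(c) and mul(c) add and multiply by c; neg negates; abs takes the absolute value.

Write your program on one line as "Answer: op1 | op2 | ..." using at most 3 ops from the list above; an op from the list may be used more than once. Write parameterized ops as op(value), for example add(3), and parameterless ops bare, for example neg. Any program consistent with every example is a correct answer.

mul(-9) | abs | add(9)

Check, running the answer program on each example:
  6 -> -54 -> 54 -> 63
  15 -> -135 -> 135 -> 144
  20 -> -180 -> 180 -> 189
  46 -> -414 -> 414 -> 423
  31 -> -279 -> 279 -> 288
  -17 -> 153 -> 153 -> 162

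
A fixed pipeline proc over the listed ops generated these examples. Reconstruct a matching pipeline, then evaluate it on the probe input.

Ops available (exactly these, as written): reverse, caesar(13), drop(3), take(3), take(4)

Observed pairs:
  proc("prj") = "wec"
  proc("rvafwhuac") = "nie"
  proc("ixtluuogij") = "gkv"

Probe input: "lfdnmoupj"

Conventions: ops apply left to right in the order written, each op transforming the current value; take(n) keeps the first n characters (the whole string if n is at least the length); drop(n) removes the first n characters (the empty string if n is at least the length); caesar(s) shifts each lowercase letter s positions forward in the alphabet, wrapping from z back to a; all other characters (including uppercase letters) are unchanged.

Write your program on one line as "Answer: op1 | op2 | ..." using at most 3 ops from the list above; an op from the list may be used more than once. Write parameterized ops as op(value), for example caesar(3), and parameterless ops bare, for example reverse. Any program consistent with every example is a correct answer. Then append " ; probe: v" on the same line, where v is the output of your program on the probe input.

take(3) | caesar(13) | reverse ; probe: "qsy"

Check, running the answer program on each example:
  "prj" -> "prj" -> "cew" -> "wec"
  "rvafwhuac" -> "rva" -> "ein" -> "nie"
  "ixtluuogij" -> "ixt" -> "vkg" -> "gkv"
  probe: "lfdnmoupj" -> "lfd" -> "ysq" -> "qsy"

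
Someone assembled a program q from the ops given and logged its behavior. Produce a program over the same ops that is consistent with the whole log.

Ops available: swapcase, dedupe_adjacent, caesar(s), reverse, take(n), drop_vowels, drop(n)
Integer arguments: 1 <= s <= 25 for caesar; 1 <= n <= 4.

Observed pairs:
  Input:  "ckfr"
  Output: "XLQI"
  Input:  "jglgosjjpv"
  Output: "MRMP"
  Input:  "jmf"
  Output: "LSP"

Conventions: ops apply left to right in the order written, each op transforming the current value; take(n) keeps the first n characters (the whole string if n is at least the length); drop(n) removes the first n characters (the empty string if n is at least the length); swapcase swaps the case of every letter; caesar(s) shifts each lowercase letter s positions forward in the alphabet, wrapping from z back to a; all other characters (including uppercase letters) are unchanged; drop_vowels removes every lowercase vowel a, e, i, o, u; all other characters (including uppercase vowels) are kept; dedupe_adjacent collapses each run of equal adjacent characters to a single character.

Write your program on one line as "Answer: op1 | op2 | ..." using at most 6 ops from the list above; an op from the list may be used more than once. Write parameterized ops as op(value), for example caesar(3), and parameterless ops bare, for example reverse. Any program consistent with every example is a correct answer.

caesar(6) | dedupe_adjacent | take(4) | swapcase | reverse

Check, running the answer program on each example:
  "ckfr" -> "iqlx" -> "iqlx" -> "iqlx" -> "IQLX" -> "XLQI"
  "jglgosjjpv" -> "pmrmuyppvb" -> "pmrmuypvb" -> "pmrm" -> "PMRM" -> "MRMP"
  "jmf" -> "psl" -> "psl" -> "psl" -> "PSL" -> "LSP"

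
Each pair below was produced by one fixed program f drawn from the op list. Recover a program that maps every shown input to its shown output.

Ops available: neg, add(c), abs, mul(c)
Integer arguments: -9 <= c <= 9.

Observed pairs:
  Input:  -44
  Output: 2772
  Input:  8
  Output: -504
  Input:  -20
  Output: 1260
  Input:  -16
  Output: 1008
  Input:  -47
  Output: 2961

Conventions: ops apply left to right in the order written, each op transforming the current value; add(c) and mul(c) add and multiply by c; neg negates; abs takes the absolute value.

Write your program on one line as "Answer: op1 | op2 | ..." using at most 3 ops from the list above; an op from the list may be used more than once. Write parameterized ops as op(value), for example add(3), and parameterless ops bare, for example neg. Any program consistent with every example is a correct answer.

mul(-7) | mul(9)

Check, running the answer program on each example:
  -44 -> 308 -> 2772
  8 -> -56 -> -504
  -20 -> 140 -> 1260
  -16 -> 112 -> 1008
  -47 -> 329 -> 2961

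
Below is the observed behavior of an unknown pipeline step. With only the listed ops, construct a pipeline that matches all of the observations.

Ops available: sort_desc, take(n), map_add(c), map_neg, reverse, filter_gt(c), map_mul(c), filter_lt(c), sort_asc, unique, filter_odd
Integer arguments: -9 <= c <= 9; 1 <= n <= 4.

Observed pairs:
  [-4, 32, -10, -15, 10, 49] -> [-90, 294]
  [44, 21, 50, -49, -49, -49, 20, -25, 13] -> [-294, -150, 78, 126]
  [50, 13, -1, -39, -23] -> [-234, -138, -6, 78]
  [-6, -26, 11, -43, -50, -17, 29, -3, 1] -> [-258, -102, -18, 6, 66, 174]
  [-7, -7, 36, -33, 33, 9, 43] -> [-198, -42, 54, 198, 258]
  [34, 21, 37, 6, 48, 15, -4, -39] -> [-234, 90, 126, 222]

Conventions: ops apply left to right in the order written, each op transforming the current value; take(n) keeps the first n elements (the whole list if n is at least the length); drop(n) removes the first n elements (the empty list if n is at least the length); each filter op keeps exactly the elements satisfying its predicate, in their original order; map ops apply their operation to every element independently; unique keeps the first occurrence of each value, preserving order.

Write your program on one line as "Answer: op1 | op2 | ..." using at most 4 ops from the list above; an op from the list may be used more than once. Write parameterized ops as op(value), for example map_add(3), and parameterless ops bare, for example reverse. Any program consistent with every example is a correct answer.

unique | filter_odd | sort_asc | map_mul(6)

Check, running the answer program on each example:
  [-4, 32, -10, -15, 10, 49] -> [-4, 32, -10, -15, 10, 49] -> [-15, 49] -> [-15, 49] -> [-90, 294]
  [44, 21, 50, -49, -49, -49, 20, -25, 13] -> [44, 21, 50, -49, 20, -25, 13] -> [21, -49, -25, 13] -> [-49, -25, 13, 21] -> [-294, -150, 78, 126]
  [50, 13, -1, -39, -23] -> [50, 13, -1, -39, -23] -> [13, -1, -39, -23] -> [-39, -23, -1, 13] -> [-234, -138, -6, 78]
  [-6, -26, 11, -43, -50, -17, 29, -3, 1] -> [-6, -26, 11, -43, -50, -17, 29, -3, 1] -> [11, -43, -17, 29, -3, 1] -> [-43, -17, -3, 1, 11, 29] -> [-258, -102, -18, 6, 66, 174]
  [-7, -7, 36, -33, 33, 9, 43] -> [-7, 36, -33, 33, 9, 43] -> [-7, -33, 33, 9, 43] -> [-33, -7, 9, 33, 43] -> [-198, -42, 54, 198, 258]
  [34, 21, 37, 6, 48, 15, -4, -39] -> [34, 21, 37, 6, 48, 15, -4, -39] -> [21, 37, 15, -39] -> [-39, 15, 21, 37] -> [-234, 90, 126, 222]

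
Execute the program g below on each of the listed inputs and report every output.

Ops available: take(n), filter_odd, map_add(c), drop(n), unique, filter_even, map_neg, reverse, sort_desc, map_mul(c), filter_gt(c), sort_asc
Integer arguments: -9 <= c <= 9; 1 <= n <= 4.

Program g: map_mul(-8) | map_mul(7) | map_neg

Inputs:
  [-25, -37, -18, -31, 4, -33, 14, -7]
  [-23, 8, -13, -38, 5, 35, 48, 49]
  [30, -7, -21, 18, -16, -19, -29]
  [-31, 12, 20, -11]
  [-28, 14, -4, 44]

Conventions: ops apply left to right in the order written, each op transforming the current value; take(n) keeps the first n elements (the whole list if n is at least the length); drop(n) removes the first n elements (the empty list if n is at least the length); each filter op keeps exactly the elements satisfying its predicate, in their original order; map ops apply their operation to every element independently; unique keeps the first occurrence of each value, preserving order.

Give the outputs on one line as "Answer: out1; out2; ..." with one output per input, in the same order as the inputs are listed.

[-1400, -2072, -1008, -1736, 224, -1848, 784, -392]; [-1288, 448, -728, -2128, 280, 1960, 2688, 2744]; [1680, -392, -1176, 1008, -896, -1064, -1624]; [-1736, 672, 1120, -616]; [-1568, 784, -224, 2464]

Execution, op by op:
  [-25, -37, -18, -31, 4, -33, 14, -7] -> [200, 296, 144, 248, -32, 264, -112, 56] -> [1400, 2072, 1008, 1736, -224, 1848, -784, 392] -> [-1400, -2072, -1008, -1736, 224, -1848, 784, -392]
  [-23, 8, -13, -38, 5, 35, 48, 49] -> [184, -64, 104, 304, -40, -280, -384, -392] -> [1288, -448, 728, 2128, -280, -1960, -2688, -2744] -> [-1288, 448, -728, -2128, 280, 1960, 2688, 2744]
  [30, -7, -21, 18, -16, -19, -29] -> [-240, 56, 168, -144, 128, 152, 232] -> [-1680, 392, 1176, -1008, 896, 1064, 1624] -> [1680, -392, -1176, 1008, -896, -1064, -1624]
  [-31, 12, 20, -11] -> [248, -96, -160, 88] -> [1736, -672, -1120, 616] -> [-1736, 672, 1120, -616]
  [-28, 14, -4, 44] -> [224, -112, 32, -352] -> [1568, -784, 224, -2464] -> [-1568, 784, -224, 2464]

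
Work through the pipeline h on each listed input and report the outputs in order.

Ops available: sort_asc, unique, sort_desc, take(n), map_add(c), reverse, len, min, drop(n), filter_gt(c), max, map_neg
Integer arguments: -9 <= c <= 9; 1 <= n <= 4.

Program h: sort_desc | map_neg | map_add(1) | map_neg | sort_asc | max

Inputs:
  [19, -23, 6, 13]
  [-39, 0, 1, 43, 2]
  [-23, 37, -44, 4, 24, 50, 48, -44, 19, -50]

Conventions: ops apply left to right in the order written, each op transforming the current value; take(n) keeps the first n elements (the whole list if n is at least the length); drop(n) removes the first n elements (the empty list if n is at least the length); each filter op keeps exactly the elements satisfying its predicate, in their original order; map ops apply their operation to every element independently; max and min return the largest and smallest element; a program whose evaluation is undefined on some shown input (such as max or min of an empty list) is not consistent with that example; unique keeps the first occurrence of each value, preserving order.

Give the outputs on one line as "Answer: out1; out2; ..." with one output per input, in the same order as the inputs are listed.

Execution, op by op:
  [19, -23, 6, 13] -> [19, 13, 6, -23] -> [-19, -13, -6, 23] -> [-18, -12, -5, 24] -> [18, 12, 5, -24] -> [-24, 5, 12, 18] -> 18
  [-39, 0, 1, 43, 2] -> [43, 2, 1, 0, -39] -> [-43, -2, -1, 0, 39] -> [-42, -1, 0, 1, 40] -> [42, 1, 0, -1, -40] -> [-40, -1, 0, 1, 42] -> 42
  [-23, 37, -44, 4, 24, 50, 48, -44, 19, -50] -> [50, 48, 37, 24, 19, 4, -23, -44, -44, -50] -> [-50, -48, -37, -24, -19, -4, 23, 44, 44, 50] -> [-49, -47, -36, -23, -18, -3, 24, 45, 45, 51] -> [49, 47, 36, 23, 18, 3, -24, -45, -45, -51] -> [-51, -45, -45, -24, 3, 18, 23, 36, 47, 49] -> 49

18; 42; 49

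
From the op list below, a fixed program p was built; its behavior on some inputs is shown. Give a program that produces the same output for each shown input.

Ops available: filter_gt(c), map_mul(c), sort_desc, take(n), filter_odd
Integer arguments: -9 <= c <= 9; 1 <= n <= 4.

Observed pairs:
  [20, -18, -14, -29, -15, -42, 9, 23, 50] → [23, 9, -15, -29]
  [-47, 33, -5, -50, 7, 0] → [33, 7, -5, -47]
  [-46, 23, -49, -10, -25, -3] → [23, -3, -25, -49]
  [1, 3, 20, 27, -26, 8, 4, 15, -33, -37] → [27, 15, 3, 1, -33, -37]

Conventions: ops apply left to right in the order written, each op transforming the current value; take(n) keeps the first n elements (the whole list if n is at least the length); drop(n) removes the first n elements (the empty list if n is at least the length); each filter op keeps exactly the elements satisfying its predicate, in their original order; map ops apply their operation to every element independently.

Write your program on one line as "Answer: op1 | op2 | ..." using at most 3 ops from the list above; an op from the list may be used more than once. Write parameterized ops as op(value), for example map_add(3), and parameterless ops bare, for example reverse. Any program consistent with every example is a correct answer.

filter_odd | sort_desc

Check, running the answer program on each example:
  [20, -18, -14, -29, -15, -42, 9, 23, 50] -> [-29, -15, 9, 23] -> [23, 9, -15, -29]
  [-47, 33, -5, -50, 7, 0] -> [-47, 33, -5, 7] -> [33, 7, -5, -47]
  [-46, 23, -49, -10, -25, -3] -> [23, -49, -25, -3] -> [23, -3, -25, -49]
  [1, 3, 20, 27, -26, 8, 4, 15, -33, -37] -> [1, 3, 27, 15, -33, -37] -> [27, 15, 3, 1, -33, -37]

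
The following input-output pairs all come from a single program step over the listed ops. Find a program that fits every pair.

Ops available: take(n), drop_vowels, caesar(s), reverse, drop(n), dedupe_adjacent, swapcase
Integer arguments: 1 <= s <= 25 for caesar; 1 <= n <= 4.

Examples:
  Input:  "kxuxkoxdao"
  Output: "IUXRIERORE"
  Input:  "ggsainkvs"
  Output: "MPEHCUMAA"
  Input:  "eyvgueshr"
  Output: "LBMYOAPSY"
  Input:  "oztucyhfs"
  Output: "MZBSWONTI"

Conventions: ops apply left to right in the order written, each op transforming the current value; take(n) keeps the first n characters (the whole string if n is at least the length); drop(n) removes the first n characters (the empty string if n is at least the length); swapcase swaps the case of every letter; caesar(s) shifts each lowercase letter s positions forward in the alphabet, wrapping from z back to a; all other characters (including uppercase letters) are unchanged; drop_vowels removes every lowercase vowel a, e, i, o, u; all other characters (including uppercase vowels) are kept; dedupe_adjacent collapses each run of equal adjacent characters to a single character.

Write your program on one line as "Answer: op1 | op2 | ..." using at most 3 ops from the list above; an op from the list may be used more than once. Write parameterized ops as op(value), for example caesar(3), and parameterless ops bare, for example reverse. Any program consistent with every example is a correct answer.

caesar(20) | swapcase | reverse

Check, running the answer program on each example:
  "kxuxkoxdao" -> "eroreirxui" -> "EROREIRXUI" -> "IUXRIERORE"
  "ggsainkvs" -> "aamuchepm" -> "AAMUCHEPM" -> "MPEHCUMAA"
  "eyvgueshr" -> "yspaoymbl" -> "YSPAOYMBL" -> "LBMYOAPSY"
  "oztucyhfs" -> "itnowsbzm" -> "ITNOWSBZM" -> "MZBSWONTI"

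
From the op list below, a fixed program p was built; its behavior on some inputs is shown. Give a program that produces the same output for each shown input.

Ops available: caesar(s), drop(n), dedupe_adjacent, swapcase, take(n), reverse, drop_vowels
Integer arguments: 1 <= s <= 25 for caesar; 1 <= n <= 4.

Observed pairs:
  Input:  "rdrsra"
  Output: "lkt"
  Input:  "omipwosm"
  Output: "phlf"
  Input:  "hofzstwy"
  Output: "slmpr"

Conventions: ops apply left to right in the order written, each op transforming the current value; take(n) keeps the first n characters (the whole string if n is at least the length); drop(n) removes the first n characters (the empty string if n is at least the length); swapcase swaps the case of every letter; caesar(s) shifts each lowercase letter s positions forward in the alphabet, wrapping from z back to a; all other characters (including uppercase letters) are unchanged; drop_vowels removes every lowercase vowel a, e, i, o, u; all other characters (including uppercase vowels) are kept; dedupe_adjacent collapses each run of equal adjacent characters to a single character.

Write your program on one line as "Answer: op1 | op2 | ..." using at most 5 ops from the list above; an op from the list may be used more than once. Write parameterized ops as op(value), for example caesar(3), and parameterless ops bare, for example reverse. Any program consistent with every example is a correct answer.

reverse | caesar(19) | reverse | drop(3) | drop_vowels

Check, running the answer program on each example:
  "rdrsra" -> "arsrdr" -> "tklkwk" -> "kwklkt" -> "lkt" -> "lkt"
  "omipwosm" -> "msowpimo" -> "flhpibfh" -> "hfbiphlf" -> "iphlf" -> "phlf"
  "hofzstwy" -> "ywtszfoh" -> "rpmlsyha" -> "ahyslmpr" -> "slmpr" -> "slmpr"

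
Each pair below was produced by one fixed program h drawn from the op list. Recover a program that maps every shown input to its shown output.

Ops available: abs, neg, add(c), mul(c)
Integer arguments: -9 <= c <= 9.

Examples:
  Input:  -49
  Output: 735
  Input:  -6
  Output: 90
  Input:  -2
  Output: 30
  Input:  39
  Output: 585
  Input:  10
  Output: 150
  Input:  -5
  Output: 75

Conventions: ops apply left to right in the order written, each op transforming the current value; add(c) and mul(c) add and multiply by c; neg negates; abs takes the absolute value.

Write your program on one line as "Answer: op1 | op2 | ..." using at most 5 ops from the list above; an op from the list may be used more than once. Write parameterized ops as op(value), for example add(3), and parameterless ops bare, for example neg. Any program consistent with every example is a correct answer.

abs | mul(5) | mul(-3) | neg

Check, running the answer program on each example:
  -49 -> 49 -> 245 -> -735 -> 735
  -6 -> 6 -> 30 -> -90 -> 90
  -2 -> 2 -> 10 -> -30 -> 30
  39 -> 39 -> 195 -> -585 -> 585
  10 -> 10 -> 50 -> -150 -> 150
  -5 -> 5 -> 25 -> -75 -> 75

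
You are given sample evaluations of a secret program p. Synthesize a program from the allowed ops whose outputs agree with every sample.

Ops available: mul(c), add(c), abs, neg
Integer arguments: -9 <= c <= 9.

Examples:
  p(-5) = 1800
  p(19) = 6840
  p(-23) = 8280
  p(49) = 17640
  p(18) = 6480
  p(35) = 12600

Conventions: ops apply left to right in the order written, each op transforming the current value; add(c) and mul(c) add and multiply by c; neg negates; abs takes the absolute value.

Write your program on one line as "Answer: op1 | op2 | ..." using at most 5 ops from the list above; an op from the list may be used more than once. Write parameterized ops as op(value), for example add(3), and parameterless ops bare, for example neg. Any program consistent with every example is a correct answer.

abs | neg | mul(-5) | mul(8) | mul(9)

Check, running the answer program on each example:
  -5 -> 5 -> -5 -> 25 -> 200 -> 1800
  19 -> 19 -> -19 -> 95 -> 760 -> 6840
  -23 -> 23 -> -23 -> 115 -> 920 -> 8280
  49 -> 49 -> -49 -> 245 -> 1960 -> 17640
  18 -> 18 -> -18 -> 90 -> 720 -> 6480
  35 -> 35 -> -35 -> 175 -> 1400 -> 12600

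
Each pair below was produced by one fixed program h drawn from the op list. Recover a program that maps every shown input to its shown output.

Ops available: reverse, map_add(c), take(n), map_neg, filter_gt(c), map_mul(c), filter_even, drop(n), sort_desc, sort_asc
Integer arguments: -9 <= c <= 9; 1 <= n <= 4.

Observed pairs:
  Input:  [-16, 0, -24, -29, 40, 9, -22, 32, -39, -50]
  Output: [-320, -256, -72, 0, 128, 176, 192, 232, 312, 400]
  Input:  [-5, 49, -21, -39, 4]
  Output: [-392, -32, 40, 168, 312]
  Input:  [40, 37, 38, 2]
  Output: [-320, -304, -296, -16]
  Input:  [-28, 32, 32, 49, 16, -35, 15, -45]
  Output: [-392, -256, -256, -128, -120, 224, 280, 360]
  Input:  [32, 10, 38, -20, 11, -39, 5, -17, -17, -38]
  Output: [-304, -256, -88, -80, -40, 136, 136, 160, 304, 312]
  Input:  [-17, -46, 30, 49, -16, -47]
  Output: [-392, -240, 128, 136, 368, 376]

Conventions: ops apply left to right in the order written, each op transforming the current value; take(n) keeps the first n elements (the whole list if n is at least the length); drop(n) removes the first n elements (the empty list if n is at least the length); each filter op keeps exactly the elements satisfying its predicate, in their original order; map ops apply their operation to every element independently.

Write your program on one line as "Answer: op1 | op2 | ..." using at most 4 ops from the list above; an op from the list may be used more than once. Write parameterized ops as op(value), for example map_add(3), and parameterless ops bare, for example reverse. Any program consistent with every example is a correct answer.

reverse | sort_asc | map_mul(-8) | sort_asc

Check, running the answer program on each example:
  [-16, 0, -24, -29, 40, 9, -22, 32, -39, -50] -> [-50, -39, 32, -22, 9, 40, -29, -24, 0, -16] -> [-50, -39, -29, -24, -22, -16, 0, 9, 32, 40] -> [400, 312, 232, 192, 176, 128, 0, -72, -256, -320] -> [-320, -256, -72, 0, 128, 176, 192, 232, 312, 400]
  [-5, 49, -21, -39, 4] -> [4, -39, -21, 49, -5] -> [-39, -21, -5, 4, 49] -> [312, 168, 40, -32, -392] -> [-392, -32, 40, 168, 312]
  [40, 37, 38, 2] -> [2, 38, 37, 40] -> [2, 37, 38, 40] -> [-16, -296, -304, -320] -> [-320, -304, -296, -16]
  [-28, 32, 32, 49, 16, -35, 15, -45] -> [-45, 15, -35, 16, 49, 32, 32, -28] -> [-45, -35, -28, 15, 16, 32, 32, 49] -> [360, 280, 224, -120, -128, -256, -256, -392] -> [-392, -256, -256, -128, -120, 224, 280, 360]
  [32, 10, 38, -20, 11, -39, 5, -17, -17, -38] -> [-38, -17, -17, 5, -39, 11, -20, 38, 10, 32] -> [-39, -38, -20, -17, -17, 5, 10, 11, 32, 38] -> [312, 304, 160, 136, 136, -40, -80, -88, -256, -304] -> [-304, -256, -88, -80, -40, 136, 136, 160, 304, 312]
  [-17, -46, 30, 49, -16, -47] -> [-47, -16, 49, 30, -46, -17] -> [-47, -46, -17, -16, 30, 49] -> [376, 368, 136, 128, -240, -392] -> [-392, -240, 128, 136, 368, 376]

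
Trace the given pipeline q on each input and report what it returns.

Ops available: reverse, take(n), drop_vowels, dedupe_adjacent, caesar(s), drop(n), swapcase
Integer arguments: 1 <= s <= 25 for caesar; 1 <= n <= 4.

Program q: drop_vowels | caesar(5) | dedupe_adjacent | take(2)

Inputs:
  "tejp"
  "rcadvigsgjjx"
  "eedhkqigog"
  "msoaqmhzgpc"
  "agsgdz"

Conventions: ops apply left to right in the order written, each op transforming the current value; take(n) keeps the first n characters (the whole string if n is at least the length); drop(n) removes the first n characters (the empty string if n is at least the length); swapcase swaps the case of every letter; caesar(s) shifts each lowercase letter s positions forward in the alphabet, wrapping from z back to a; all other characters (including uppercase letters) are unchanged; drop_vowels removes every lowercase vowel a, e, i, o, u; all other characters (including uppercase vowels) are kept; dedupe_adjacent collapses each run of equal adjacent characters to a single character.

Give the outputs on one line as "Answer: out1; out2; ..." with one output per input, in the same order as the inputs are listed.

"yo"; "wh"; "im"; "rx"; "lx"

Execution, op by op:
  "tejp" -> "tjp" -> "you" -> "you" -> "yo"
  "rcadvigsgjjx" -> "rcdvgsgjjx" -> "whialxlooc" -> "whialxloc" -> "wh"
  "eedhkqigog" -> "dhkqgg" -> "impvll" -> "impvl" -> "im"
  "msoaqmhzgpc" -> "msqmhzgpc" -> "rxvrmeluh" -> "rxvrmeluh" -> "rx"
  "agsgdz" -> "gsgdz" -> "lxlie" -> "lxlie" -> "lx"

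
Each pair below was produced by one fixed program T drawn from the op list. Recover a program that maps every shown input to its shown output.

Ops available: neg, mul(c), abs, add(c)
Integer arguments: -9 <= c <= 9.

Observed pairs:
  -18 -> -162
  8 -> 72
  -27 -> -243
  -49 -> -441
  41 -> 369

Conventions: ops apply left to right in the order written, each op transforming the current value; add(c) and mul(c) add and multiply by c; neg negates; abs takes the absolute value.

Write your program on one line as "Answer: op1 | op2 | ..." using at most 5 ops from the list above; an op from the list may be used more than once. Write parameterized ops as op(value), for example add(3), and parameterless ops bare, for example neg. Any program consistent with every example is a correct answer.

neg | mul(-3) | neg | mul(-3)

Check, running the answer program on each example:
  -18 -> 18 -> -54 -> 54 -> -162
  8 -> -8 -> 24 -> -24 -> 72
  -27 -> 27 -> -81 -> 81 -> -243
  -49 -> 49 -> -147 -> 147 -> -441
  41 -> -41 -> 123 -> -123 -> 369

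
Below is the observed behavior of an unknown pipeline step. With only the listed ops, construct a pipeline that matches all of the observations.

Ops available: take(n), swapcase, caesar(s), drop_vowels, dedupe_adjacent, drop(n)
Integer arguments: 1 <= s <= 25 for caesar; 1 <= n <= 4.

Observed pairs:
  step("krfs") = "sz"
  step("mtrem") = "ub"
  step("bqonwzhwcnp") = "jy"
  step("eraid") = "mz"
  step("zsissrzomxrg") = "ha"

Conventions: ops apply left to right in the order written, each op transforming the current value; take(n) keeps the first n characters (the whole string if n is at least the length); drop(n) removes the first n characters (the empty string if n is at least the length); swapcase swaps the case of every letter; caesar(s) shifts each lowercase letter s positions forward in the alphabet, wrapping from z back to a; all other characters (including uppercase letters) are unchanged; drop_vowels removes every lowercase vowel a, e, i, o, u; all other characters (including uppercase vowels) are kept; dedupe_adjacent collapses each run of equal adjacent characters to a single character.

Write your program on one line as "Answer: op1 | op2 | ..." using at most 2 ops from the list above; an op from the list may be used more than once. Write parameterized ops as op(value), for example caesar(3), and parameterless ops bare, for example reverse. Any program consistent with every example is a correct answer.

take(2) | caesar(8)

Check, running the answer program on each example:
  "krfs" -> "kr" -> "sz"
  "mtrem" -> "mt" -> "ub"
  "bqonwzhwcnp" -> "bq" -> "jy"
  "eraid" -> "er" -> "mz"
  "zsissrzomxrg" -> "zs" -> "ha"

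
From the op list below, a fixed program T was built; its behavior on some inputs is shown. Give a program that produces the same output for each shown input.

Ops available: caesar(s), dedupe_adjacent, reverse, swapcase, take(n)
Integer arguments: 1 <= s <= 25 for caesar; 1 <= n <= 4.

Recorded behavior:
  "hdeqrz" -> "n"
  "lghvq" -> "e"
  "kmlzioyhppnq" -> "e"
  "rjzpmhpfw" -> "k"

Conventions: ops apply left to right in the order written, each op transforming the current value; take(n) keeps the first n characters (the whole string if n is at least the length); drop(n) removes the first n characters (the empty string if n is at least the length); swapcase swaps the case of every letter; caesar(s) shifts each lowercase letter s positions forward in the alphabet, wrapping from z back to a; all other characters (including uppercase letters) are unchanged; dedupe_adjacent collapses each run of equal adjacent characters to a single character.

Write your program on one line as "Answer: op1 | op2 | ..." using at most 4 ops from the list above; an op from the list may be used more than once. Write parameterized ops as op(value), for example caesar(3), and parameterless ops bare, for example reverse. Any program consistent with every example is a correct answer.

reverse | caesar(14) | take(4) | take(1)

Check, running the answer program on each example:
  "hdeqrz" -> "zrqedh" -> "nfesrv" -> "nfes" -> "n"
  "lghvq" -> "qvhgl" -> "ejvuz" -> "ejvu" -> "e"
  "kmlzioyhppnq" -> "qnpphyoizlmk" -> "ebddvmcwnzay" -> "ebdd" -> "e"
  "rjzpmhpfw" -> "wfphmpzjr" -> "ktdvadnxf" -> "ktdv" -> "k"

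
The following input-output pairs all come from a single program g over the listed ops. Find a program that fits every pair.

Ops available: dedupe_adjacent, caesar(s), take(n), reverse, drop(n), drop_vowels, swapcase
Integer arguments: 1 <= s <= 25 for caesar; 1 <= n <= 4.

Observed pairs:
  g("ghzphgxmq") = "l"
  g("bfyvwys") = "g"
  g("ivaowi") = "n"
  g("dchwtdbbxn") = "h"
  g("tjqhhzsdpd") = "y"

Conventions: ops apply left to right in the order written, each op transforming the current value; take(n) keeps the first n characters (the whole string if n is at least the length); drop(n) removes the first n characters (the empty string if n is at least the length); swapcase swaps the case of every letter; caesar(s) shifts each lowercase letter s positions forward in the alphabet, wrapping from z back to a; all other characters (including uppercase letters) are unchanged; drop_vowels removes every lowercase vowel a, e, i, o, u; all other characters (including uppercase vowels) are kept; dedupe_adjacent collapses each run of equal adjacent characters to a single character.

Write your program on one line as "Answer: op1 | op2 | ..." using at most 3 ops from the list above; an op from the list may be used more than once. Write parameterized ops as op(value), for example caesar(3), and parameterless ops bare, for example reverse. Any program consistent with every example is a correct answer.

caesar(5) | drop_vowels | take(1)

Check, running the answer program on each example:
  "ghzphgxmq" -> "lmeumlcrv" -> "lmmlcrv" -> "l"
  "bfyvwys" -> "gkdabdx" -> "gkdbdx" -> "g"
  "ivaowi" -> "naftbn" -> "nftbn" -> "n"
  "dchwtdbbxn" -> "ihmbyiggcs" -> "hmbyggcs" -> "h"
  "tjqhhzsdpd" -> "yovmmexiui" -> "yvmmx" -> "y"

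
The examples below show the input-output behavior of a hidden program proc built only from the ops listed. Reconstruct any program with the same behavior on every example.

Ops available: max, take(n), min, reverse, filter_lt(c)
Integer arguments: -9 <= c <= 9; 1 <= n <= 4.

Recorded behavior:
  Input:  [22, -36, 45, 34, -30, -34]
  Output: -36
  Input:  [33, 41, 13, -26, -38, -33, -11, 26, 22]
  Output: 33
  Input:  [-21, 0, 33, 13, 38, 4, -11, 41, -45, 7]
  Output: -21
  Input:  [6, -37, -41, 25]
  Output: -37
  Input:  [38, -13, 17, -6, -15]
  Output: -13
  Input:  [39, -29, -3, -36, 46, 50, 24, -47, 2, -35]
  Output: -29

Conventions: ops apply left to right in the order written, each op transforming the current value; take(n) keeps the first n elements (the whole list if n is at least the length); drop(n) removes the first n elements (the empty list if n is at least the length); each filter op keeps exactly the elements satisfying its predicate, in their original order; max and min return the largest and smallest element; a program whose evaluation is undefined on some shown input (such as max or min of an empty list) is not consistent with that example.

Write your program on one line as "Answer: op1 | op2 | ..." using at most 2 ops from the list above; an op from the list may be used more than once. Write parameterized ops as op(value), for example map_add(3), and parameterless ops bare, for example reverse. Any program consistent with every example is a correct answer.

take(2) | min

Check, running the answer program on each example:
  [22, -36, 45, 34, -30, -34] -> [22, -36] -> -36
  [33, 41, 13, -26, -38, -33, -11, 26, 22] -> [33, 41] -> 33
  [-21, 0, 33, 13, 38, 4, -11, 41, -45, 7] -> [-21, 0] -> -21
  [6, -37, -41, 25] -> [6, -37] -> -37
  [38, -13, 17, -6, -15] -> [38, -13] -> -13
  [39, -29, -3, -36, 46, 50, 24, -47, 2, -35] -> [39, -29] -> -29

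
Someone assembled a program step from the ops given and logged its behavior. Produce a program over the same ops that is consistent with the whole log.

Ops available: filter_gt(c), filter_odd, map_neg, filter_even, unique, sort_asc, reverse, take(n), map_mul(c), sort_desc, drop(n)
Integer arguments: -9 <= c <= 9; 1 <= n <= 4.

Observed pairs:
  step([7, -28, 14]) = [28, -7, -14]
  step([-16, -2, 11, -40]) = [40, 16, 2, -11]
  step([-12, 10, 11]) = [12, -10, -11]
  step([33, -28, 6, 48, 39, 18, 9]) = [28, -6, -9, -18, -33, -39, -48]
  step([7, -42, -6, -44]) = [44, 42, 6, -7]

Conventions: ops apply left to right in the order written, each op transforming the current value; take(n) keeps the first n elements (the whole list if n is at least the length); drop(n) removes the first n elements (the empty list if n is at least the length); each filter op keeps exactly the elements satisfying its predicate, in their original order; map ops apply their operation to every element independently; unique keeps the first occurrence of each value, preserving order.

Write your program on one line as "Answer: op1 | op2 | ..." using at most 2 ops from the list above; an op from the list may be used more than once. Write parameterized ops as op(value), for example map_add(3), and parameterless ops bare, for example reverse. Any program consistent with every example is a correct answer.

map_neg | sort_desc

Check, running the answer program on each example:
  [7, -28, 14] -> [-7, 28, -14] -> [28, -7, -14]
  [-16, -2, 11, -40] -> [16, 2, -11, 40] -> [40, 16, 2, -11]
  [-12, 10, 11] -> [12, -10, -11] -> [12, -10, -11]
  [33, -28, 6, 48, 39, 18, 9] -> [-33, 28, -6, -48, -39, -18, -9] -> [28, -6, -9, -18, -33, -39, -48]
  [7, -42, -6, -44] -> [-7, 42, 6, 44] -> [44, 42, 6, -7]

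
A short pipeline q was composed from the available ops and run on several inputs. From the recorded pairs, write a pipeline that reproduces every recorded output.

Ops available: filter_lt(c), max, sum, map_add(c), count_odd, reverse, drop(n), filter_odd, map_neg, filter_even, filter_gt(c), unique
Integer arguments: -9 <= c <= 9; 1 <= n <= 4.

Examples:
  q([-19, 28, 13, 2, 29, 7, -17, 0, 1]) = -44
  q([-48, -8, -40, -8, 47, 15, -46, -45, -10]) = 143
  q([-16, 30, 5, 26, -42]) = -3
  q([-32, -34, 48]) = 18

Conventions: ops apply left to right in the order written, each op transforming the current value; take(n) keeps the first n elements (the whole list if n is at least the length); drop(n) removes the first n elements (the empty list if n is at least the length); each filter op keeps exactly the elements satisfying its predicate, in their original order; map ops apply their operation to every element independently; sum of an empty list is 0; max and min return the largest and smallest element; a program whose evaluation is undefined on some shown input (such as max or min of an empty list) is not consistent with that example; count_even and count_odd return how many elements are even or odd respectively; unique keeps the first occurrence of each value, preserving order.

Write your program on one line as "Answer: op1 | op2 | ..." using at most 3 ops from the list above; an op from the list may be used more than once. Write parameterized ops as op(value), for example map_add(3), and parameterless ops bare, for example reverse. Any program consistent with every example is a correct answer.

map_neg | sum

Check, running the answer program on each example:
  [-19, 28, 13, 2, 29, 7, -17, 0, 1] -> [19, -28, -13, -2, -29, -7, 17, 0, -1] -> -44
  [-48, -8, -40, -8, 47, 15, -46, -45, -10] -> [48, 8, 40, 8, -47, -15, 46, 45, 10] -> 143
  [-16, 30, 5, 26, -42] -> [16, -30, -5, -26, 42] -> -3
  [-32, -34, 48] -> [32, 34, -48] -> 18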